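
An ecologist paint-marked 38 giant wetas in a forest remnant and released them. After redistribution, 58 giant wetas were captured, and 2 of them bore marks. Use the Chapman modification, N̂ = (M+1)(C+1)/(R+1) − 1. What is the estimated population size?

N̂ = (38+1)(58+1)/(2+1) − 1 = 39·59/3 − 1
= 2301/3 − 1 = 767 − 1 = 766

N = 766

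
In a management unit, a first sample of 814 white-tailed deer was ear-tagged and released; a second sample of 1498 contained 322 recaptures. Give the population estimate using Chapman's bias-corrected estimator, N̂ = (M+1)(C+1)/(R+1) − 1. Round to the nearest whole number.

N̂ = (814+1)(1498+1)/(322+1) − 1 = 815·1499/323 − 1
= 1221685/323 − 1 ≈ 3782.3 − 1 ≈ 3781.3 → 3781

N ≈ 3781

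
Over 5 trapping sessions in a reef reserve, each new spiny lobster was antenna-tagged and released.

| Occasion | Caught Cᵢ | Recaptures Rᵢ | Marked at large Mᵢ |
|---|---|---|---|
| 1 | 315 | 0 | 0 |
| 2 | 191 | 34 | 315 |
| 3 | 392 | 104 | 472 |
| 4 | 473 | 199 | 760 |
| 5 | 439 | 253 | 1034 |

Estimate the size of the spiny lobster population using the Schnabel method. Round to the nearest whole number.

Σ MᵢCᵢ = 0·315 + 315·191 + 472·392 + 760·473 + 1034·439 = 0 + 60165 + 185024 + 359480 + 453926 = 1058595
Σ Rᵢ = 0 + 34 + 104 + 199 + 253 = 590
N̂ = 1058595 / 590 ≈ 1794.2 → 1794

N ≈ 1794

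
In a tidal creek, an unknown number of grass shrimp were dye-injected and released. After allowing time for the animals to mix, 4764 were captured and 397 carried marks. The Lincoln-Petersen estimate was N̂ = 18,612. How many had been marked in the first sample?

M = 1551

From N = M·C/R: M = N·R / C = 18612·397 / 4764 = 7388964 / 4764 = 1551.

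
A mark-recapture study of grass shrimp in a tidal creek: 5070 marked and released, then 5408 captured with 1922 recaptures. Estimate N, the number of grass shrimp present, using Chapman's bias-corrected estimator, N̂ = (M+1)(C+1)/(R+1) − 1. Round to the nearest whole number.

N ≈ 14,263

N̂ = (5070+1)(5408+1)/(1922+1) − 1 = 5071·5409/1923 − 1
= 27429039/1923 − 1 ≈ 14263.7 − 1 ≈ 14262.7 → 14263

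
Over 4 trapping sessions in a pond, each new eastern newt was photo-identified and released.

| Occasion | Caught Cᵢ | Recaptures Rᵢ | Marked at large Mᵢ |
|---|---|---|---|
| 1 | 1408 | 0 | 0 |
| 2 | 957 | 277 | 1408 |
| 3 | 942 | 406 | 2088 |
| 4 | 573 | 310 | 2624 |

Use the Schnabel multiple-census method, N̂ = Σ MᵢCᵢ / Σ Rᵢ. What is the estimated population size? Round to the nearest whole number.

N ≈ 4852

Σ MᵢCᵢ = 0·1408 + 1408·957 + 2088·942 + 2624·573 = 0 + 1347456 + 1966896 + 1503552 = 4817904
Σ Rᵢ = 0 + 277 + 406 + 310 = 993
N̂ = 4817904 / 993 ≈ 4851.9 → 4852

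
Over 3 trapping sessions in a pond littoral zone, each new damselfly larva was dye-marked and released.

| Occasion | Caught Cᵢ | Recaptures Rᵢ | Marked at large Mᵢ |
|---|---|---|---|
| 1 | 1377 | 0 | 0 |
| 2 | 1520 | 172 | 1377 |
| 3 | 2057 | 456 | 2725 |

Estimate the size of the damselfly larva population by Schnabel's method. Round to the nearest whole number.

N ≈ 12,259

Σ MᵢCᵢ = 0·1377 + 1377·1520 + 2725·2057 = 0 + 2093040 + 5605325 = 7698365
Σ Rᵢ = 0 + 172 + 456 = 628
N̂ = 7698365 / 628 ≈ 12258.5 → 12259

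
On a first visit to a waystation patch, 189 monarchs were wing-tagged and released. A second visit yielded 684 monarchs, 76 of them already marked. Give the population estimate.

N = (189 × 684) / 76 = 129276 / 76 = 1701

N = 1701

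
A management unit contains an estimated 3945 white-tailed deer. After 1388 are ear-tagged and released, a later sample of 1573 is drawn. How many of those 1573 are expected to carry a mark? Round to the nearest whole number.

expected recaptures ≈ 553

The marked fraction of the population is 1388/3945, so in a sample of 1573 expect C·(M/N) marked.
E[R] = 1388 × 1573 / 3945 = 2183324 / 3945 ≈ 553.4 → 553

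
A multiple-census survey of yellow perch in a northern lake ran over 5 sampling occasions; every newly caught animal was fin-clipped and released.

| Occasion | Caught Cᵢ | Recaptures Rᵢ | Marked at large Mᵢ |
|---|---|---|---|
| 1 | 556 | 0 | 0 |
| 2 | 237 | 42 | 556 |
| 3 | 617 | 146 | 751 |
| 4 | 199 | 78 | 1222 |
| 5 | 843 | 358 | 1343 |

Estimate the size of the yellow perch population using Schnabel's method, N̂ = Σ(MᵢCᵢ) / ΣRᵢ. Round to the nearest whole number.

Σ MᵢCᵢ = 0·556 + 556·237 + 751·617 + 1222·199 + 1343·843 = 0 + 131772 + 463367 + 243178 + 1132149 = 1970466
Σ Rᵢ = 0 + 42 + 146 + 78 + 358 = 624
N̂ = 1970466 / 624 ≈ 3157.8 → 3158

N ≈ 3158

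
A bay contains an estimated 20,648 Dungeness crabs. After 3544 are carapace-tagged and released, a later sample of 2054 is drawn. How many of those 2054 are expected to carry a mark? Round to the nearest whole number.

The marked fraction of the population is 3544/20648, so in a sample of 2054 expect C·(M/N) marked.
E[R] = 3544 × 2054 / 20648 = 7279376 / 20648 ≈ 352.5 → 353

expected recaptures ≈ 353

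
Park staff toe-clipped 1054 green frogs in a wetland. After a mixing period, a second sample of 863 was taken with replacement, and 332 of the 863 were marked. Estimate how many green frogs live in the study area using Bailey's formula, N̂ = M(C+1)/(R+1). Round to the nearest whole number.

N ≈ 2735

N̂ = 1054·(863+1)/(332+1) = 1054·864/333 = 910656/333 ≈ 2734.7 → 2735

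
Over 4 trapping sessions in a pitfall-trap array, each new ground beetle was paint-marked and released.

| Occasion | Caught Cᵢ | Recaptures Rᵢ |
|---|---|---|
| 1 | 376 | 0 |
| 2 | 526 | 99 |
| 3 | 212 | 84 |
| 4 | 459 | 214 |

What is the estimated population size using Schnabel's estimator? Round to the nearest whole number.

Marked at large before each occasion: Mᵢ = Σⱼ<ᵢ (Cⱼ − Rⱼ) → M1=0, M2=376, M3=803, M4=931
Σ MᵢCᵢ = 0·376 + 376·526 + 803·212 + 931·459 = 0 + 197776 + 170236 + 427329 = 795341
Σ Rᵢ = 0 + 99 + 84 + 214 = 397
N̂ = 795341 / 397 ≈ 2003.4 → 2003

N ≈ 2003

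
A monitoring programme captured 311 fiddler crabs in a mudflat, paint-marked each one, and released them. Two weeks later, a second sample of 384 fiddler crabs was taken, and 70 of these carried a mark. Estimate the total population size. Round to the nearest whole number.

Lincoln-Petersen assumes M/N = R/C, so N = M·C / R.
N = (311 × 384) / 70 = 119424 / 70 ≈ 1706.1 → 1706

N ≈ 1706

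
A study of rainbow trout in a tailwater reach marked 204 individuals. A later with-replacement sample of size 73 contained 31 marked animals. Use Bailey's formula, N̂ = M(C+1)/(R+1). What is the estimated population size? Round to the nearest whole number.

N ≈ 472

N̂ = 204·(73+1)/(31+1) = 204·74/32 = 15096/32 ≈ 471.8 → 472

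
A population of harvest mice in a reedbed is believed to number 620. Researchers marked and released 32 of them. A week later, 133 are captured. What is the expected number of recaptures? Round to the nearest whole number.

The marked fraction of the population is 32/620, so in a sample of 133 expect C·(M/N) marked.
E[R] = 32 × 133 / 620 = 4256 / 620 ≈ 6.9 → 7

expected recaptures ≈ 7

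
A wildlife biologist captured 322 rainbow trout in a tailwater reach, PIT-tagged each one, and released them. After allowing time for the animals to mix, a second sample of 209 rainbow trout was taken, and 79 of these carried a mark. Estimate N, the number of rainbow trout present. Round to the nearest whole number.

N = (322 × 209) / 79 = 67298 / 79 ≈ 851.9 → 852

N ≈ 852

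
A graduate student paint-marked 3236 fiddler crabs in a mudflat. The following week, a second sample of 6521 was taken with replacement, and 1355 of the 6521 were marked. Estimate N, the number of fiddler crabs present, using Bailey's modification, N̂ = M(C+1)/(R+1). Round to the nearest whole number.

N ≈ 15,564

N̂ = 3236·(6521+1)/(1355+1) = 3236·6522/1356 = 21105192/1356 ≈ 15564.3 → 15564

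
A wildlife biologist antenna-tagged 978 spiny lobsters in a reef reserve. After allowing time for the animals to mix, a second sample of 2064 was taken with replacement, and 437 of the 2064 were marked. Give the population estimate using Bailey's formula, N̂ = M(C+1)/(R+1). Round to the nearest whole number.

N ≈ 4611

N̂ = 978·(2064+1)/(437+1) = 978·2065/438 = 2019570/438 ≈ 4610.9 → 4611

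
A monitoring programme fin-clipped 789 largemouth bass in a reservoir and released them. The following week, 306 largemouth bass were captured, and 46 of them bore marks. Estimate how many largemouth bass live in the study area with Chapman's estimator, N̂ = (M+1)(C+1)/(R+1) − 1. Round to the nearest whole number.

N ≈ 5159

N̂ = (789+1)(306+1)/(46+1) − 1 = 790·307/47 − 1
= 242530/47 − 1 ≈ 5160.2 − 1 ≈ 5159.2 → 5159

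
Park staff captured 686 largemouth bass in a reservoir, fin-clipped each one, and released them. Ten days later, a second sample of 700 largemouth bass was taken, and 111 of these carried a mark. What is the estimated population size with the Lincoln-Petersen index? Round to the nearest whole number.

N ≈ 4326

Lincoln-Petersen assumes M/N = R/C, so N = M·C / R.
N = (686 × 700) / 111 = 480200 / 111 ≈ 4326.1 → 4326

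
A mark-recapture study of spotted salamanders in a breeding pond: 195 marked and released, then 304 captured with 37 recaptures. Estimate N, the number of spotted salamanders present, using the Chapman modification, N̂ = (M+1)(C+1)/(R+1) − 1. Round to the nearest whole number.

N̂ = (195+1)(304+1)/(37+1) − 1 = 196·305/38 − 1
= 59780/38 − 1 ≈ 1573.2 − 1 ≈ 1572.2 → 1572

N ≈ 1572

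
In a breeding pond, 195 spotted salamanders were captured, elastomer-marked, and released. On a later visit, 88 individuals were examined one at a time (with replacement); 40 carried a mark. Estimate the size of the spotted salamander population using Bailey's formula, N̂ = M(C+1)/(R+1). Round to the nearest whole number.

N̂ = 195·(88+1)/(40+1) = 195·89/41 = 17355/41 ≈ 423.3 → 423

N ≈ 423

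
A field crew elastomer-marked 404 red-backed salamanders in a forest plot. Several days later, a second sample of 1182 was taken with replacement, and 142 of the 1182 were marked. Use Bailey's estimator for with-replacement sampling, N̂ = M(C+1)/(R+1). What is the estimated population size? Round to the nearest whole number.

N ≈ 3342

N̂ = 404·(1182+1)/(142+1) = 404·1183/143 = 477932/143 ≈ 3342.2 → 3342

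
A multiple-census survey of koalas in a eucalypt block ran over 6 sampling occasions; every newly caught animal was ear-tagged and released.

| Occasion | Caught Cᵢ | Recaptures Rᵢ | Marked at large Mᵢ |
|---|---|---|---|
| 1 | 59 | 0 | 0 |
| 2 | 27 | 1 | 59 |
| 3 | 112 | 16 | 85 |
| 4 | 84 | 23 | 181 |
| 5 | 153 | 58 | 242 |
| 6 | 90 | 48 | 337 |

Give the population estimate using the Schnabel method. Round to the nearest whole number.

Σ MᵢCᵢ = 0·59 + 59·27 + 85·112 + 181·84 + 242·153 + 337·90 = 0 + 1593 + 9520 + 15204 + 37026 + 30330 = 93673
Σ Rᵢ = 0 + 1 + 16 + 23 + 58 + 48 = 146
N̂ = 93673 / 146 ≈ 641.6 → 642

N ≈ 642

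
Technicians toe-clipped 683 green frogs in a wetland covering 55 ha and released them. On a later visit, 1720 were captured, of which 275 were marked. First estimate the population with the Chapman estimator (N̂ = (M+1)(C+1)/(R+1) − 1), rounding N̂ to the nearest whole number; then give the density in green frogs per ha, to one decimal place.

N̂ = 684·1721/276 − 1 = 1177164/276 − 1 ≈ 4264.1 → 4264
Density = N̂ / area = 4264 / 55 ≈ 77.53 → 77.5 per ha

density ≈ 77.5 green frogs per ha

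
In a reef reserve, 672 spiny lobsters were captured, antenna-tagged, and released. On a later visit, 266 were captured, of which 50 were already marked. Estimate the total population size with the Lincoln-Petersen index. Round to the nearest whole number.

N ≈ 3575

N = (672 × 266) / 50 = 178752 / 50 ≈ 3575.0 → 3575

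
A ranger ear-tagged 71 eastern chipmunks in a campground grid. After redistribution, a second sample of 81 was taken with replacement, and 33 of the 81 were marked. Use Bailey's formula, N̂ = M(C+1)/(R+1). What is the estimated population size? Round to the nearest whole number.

N ≈ 171

N̂ = 71·(81+1)/(33+1) = 71·82/34 = 5822/34 ≈ 171.2 → 171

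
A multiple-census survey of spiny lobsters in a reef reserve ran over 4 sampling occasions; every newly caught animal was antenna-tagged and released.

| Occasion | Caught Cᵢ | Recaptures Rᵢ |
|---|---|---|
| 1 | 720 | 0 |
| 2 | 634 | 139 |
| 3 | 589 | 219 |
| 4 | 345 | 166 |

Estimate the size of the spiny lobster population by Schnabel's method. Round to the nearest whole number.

N ≈ 3280

Marked at large before each occasion: Mᵢ = Σⱼ<ᵢ (Cⱼ − Rⱼ) → M1=0, M2=720, M3=1215, M4=1585
Σ MᵢCᵢ = 0·720 + 720·634 + 1215·589 + 1585·345 = 0 + 456480 + 715635 + 546825 = 1718940
Σ Rᵢ = 0 + 139 + 219 + 166 = 524
N̂ = 1718940 / 524 ≈ 3280.4 → 3280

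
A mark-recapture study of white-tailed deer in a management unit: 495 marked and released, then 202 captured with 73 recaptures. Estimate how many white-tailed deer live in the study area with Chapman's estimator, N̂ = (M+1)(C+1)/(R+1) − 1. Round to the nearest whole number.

N̂ = (495+1)(202+1)/(73+1) − 1 = 496·203/74 − 1
= 100688/74 − 1 ≈ 1360.6 − 1 ≈ 1359.6 → 1360

N ≈ 1360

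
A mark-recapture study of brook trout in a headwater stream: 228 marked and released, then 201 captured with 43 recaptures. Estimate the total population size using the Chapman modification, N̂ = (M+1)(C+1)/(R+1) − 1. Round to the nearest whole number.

N ≈ 1050

N̂ = (228+1)(201+1)/(43+1) − 1 = 229·202/44 − 1
= 46258/44 − 1 ≈ 1051.3 − 1 ≈ 1050.3 → 1050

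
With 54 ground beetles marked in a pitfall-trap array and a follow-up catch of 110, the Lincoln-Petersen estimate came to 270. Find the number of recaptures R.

From N = M·C/R: R = M·C / N = 54·110 / 270 = 5940 / 270 = 22.

R = 22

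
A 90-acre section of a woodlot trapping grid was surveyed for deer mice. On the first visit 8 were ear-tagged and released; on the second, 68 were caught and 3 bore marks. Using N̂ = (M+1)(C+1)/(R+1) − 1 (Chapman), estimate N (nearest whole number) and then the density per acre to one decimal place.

N̂ = 9·69/4 − 1 = 621/4 − 1 ≈ 154.2 → 154
Density = N̂ / area = 154 / 90 ≈ 1.71 → 1.7 per acre

density ≈ 1.7 deer mice per acre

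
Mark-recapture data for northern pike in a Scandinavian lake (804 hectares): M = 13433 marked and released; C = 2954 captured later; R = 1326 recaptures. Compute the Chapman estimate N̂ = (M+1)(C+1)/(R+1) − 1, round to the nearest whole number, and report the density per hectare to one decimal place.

N̂ = 13434·2955/1327 − 1 = 39697470/1327 − 1 ≈ 29914.2 → 29914
Density = N̂ / area = 29914 / 804 ≈ 37.21 → 37.2 per hectare

density ≈ 37.2 northern pike per hectare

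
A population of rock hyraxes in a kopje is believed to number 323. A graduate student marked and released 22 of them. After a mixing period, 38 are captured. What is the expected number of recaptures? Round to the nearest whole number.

The marked fraction of the population is 22/323, so in a sample of 38 expect C·(M/N) marked.
E[R] = 22 × 38 / 323 = 836 / 323 ≈ 2.6 → 3

expected recaptures ≈ 3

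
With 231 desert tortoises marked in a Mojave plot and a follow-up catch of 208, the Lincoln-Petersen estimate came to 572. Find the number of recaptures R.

R = 84

From N = M·C/R: R = M·C / N = 231·208 / 572 = 48048 / 572 = 84.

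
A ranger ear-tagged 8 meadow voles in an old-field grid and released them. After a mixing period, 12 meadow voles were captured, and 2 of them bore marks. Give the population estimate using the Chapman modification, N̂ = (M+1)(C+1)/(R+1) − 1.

N = 38

N̂ = (8+1)(12+1)/(2+1) − 1 = 9·13/3 − 1
= 117/3 − 1 = 39 − 1 = 38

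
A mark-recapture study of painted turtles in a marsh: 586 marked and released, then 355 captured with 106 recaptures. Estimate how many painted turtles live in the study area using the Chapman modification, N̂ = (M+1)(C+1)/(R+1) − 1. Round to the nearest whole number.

N̂ = (586+1)(355+1)/(106+1) − 1 = 587·356/107 − 1
= 208972/107 − 1 ≈ 1953.0 − 1 ≈ 1952.0 → 1952

N ≈ 1952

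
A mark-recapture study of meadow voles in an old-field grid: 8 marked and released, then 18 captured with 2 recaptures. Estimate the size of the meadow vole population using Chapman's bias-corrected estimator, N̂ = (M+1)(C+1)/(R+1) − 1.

N̂ = (8+1)(18+1)/(2+1) − 1 = 9·19/3 − 1
= 171/3 − 1 = 57 − 1 = 56

N = 56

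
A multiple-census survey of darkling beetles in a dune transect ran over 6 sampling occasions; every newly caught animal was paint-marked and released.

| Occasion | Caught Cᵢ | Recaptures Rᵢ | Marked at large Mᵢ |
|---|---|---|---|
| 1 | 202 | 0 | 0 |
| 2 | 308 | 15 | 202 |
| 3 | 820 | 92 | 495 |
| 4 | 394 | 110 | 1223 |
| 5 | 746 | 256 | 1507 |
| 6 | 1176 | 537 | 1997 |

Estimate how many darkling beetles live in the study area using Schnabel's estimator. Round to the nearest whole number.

Σ MᵢCᵢ = 0·202 + 202·308 + 495·820 + 1223·394 + 1507·746 + 1997·1176 = 0 + 62216 + 405900 + 481862 + 1124222 + 2348472 = 4422672
Σ Rᵢ = 0 + 15 + 92 + 110 + 256 + 537 = 1010
N̂ = 4422672 / 1010 ≈ 4378.9 → 4379

N ≈ 4379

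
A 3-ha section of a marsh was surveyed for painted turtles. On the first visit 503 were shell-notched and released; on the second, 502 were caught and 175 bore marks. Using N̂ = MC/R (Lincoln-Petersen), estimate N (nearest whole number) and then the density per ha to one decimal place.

density ≈ 481.0 painted turtles per ha

N̂ = 503·502/175 = 252506/175 ≈ 1442.9 → 1443
Density = N̂ / area = 1443 / 3 = 481.0 per ha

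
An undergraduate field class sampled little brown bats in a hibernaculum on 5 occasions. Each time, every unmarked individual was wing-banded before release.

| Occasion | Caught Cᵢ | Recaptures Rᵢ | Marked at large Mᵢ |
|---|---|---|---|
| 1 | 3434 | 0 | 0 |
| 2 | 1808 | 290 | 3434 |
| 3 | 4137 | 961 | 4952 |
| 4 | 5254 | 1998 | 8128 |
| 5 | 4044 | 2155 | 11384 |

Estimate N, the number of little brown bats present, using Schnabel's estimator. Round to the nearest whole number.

N ≈ 21,361

Σ MᵢCᵢ = 0·3434 + 3434·1808 + 4952·4137 + 8128·5254 + 11384·4044 = 0 + 6208672 + 20486424 + 42704512 + 46036896 = 115436504
Σ Rᵢ = 0 + 290 + 961 + 1998 + 2155 = 5404
N̂ = 115436504 / 5404 ≈ 21361.3 → 21361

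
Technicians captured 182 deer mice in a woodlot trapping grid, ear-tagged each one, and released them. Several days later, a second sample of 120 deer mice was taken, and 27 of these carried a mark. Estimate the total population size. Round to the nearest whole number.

Lincoln-Petersen assumes M/N = R/C, so N = M·C / R.
N = (182 × 120) / 27 = 21840 / 27 ≈ 808.9 → 809

N ≈ 809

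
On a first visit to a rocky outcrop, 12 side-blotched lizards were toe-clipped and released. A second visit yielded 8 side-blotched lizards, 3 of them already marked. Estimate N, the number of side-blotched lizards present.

N = 32

The marked fraction in the recapture sample should equal the marked fraction in the population: 3/8 = 12/N.
N = (12 × 8) / 3 = 96 / 3 = 32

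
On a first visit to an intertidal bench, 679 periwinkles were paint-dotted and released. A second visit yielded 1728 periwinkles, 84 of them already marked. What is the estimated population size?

Lincoln-Petersen assumes M/N = R/C, so N = M·C / R.
N = (679 × 1728) / 84 = 1173312 / 84 = 13968

N = 13,968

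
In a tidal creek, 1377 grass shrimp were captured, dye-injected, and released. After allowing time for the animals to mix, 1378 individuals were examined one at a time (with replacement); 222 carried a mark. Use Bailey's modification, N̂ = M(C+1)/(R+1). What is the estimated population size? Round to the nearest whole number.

N̂ = 1377·(1378+1)/(222+1) = 1377·1379/223 = 1898883/223 ≈ 8515.2 → 8515

N ≈ 8515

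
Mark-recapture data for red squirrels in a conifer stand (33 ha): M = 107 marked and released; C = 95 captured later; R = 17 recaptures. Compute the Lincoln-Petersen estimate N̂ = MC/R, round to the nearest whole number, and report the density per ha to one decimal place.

N̂ = 107·95/17 = 10165/17 ≈ 597.9 → 598
Density = N̂ / area = 598 / 33 ≈ 18.12 → 18.1 per ha

density ≈ 18.1 red squirrels per ha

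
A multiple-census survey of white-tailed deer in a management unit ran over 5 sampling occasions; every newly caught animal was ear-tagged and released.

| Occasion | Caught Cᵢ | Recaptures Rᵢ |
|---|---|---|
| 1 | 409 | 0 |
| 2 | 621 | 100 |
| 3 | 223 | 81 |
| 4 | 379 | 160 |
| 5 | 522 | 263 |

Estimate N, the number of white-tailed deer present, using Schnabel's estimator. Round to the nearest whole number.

N ≈ 2552

Marked at large before each occasion: Mᵢ = Σⱼ<ᵢ (Cⱼ − Rⱼ) → M1=0, M2=409, M3=930, M4=1072, M5=1291
Σ MᵢCᵢ = 0·409 + 409·621 + 930·223 + 1072·379 + 1291·522 = 0 + 253989 + 207390 + 406288 + 673902 = 1541569
Σ Rᵢ = 0 + 100 + 81 + 160 + 263 = 604
N̂ = 1541569 / 604 ≈ 2552.3 → 2552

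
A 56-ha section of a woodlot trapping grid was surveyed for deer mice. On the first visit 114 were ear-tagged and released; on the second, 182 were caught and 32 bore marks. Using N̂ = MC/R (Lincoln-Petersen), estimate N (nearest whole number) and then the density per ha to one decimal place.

density ≈ 11.6 deer mice per ha

N̂ = 114·182/32 = 20748/32 ≈ 648.4 → 648
Density = N̂ / area = 648 / 56 ≈ 11.57 → 11.6 per ha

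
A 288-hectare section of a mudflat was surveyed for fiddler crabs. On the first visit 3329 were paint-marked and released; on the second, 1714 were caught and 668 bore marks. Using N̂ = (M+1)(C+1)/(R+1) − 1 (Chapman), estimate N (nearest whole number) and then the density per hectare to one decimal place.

density ≈ 29.6 fiddler crabs per hectare

N̂ = 3330·1715/669 − 1 = 5710950/669 − 1 ≈ 8535.5 → 8536
Density = N̂ / area = 8536 / 288 ≈ 29.64 → 29.6 per hectare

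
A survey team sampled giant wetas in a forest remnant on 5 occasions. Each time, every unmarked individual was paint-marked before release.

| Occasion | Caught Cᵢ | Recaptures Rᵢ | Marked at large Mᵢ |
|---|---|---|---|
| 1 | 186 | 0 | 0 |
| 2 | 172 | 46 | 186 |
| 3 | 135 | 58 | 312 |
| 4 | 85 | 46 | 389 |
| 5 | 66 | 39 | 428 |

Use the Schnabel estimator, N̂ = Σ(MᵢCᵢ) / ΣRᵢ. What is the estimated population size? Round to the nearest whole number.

N ≈ 717

Σ MᵢCᵢ = 0·186 + 186·172 + 312·135 + 389·85 + 428·66 = 0 + 31992 + 42120 + 33065 + 28248 = 135425
Σ Rᵢ = 0 + 46 + 58 + 46 + 39 = 189
N̂ = 135425 / 189 ≈ 716.5 → 717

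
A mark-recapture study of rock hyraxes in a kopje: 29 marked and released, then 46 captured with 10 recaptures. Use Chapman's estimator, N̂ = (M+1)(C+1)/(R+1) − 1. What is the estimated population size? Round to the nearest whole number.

N̂ = (29+1)(46+1)/(10+1) − 1 = 30·47/11 − 1
= 1410/11 − 1 ≈ 128.2 − 1 ≈ 127.2 → 127

N ≈ 127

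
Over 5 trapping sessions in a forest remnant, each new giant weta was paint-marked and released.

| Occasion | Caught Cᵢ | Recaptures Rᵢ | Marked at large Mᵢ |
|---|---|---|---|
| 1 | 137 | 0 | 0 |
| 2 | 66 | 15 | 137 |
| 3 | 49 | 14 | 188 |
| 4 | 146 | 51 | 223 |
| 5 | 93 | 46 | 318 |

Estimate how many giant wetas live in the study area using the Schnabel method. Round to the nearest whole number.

N ≈ 638

Σ MᵢCᵢ = 0·137 + 137·66 + 188·49 + 223·146 + 318·93 = 0 + 9042 + 9212 + 32558 + 29574 = 80386
Σ Rᵢ = 0 + 15 + 14 + 51 + 46 = 126
N̂ = 80386 / 126 ≈ 638.0 → 638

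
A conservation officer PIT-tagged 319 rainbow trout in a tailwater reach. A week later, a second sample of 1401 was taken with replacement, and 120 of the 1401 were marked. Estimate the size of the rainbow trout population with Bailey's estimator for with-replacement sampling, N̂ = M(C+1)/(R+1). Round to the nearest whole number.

N ≈ 3696

N̂ = 319·(1401+1)/(120+1) = 319·1402/121 = 447238/121 ≈ 3696.2 → 3696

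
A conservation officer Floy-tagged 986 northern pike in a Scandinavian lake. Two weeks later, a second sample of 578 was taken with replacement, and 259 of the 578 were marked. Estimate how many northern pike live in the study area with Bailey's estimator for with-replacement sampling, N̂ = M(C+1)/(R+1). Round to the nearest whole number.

N̂ = 986·(578+1)/(259+1) = 986·579/260 = 570894/260 ≈ 2195.7 → 2196

N ≈ 2196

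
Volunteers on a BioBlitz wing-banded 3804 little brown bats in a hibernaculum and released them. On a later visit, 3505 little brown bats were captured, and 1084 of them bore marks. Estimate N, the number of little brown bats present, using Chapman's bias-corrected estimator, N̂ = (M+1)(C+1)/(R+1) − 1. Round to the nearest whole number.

N̂ = (3804+1)(3505+1)/(1084+1) − 1 = 3805·3506/1085 − 1
= 13340330/1085 − 1 ≈ 12295.2 − 1 ≈ 12294.2 → 12294

N ≈ 12,294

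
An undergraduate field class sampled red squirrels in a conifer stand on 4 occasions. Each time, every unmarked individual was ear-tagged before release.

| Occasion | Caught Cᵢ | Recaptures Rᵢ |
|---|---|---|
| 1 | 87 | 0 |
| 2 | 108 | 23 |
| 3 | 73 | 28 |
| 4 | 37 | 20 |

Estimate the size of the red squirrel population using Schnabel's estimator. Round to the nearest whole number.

Marked at large before each occasion: Mᵢ = Σⱼ<ᵢ (Cⱼ − Rⱼ) → M1=0, M2=87, M3=172, M4=217
Σ MᵢCᵢ = 0·87 + 87·108 + 172·73 + 217·37 = 0 + 9396 + 12556 + 8029 = 29981
Σ Rᵢ = 0 + 23 + 28 + 20 = 71
N̂ = 29981 / 71 ≈ 422.3 → 422

N ≈ 422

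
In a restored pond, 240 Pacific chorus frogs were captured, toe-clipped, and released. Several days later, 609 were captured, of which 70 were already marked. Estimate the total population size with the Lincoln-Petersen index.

N = (240 × 609) / 70 = 146160 / 70 = 2088

N = 2088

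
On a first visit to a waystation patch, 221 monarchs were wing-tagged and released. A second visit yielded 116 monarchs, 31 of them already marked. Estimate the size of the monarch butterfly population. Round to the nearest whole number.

N ≈ 827

N = (221 × 116) / 31 = 25636 / 31 ≈ 827.0 → 827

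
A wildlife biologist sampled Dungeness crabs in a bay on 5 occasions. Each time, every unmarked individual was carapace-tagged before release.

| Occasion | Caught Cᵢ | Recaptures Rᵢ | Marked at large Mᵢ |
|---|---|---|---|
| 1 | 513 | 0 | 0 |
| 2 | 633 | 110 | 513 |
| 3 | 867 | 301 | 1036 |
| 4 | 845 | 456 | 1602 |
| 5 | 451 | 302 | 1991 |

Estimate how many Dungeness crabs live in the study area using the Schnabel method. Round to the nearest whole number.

N ≈ 2972

Σ MᵢCᵢ = 0·513 + 513·633 + 1036·867 + 1602·845 + 1991·451 = 0 + 324729 + 898212 + 1353690 + 897941 = 3474572
Σ Rᵢ = 0 + 110 + 301 + 456 + 302 = 1169
N̂ = 3474572 / 1169 ≈ 2972.3 → 2972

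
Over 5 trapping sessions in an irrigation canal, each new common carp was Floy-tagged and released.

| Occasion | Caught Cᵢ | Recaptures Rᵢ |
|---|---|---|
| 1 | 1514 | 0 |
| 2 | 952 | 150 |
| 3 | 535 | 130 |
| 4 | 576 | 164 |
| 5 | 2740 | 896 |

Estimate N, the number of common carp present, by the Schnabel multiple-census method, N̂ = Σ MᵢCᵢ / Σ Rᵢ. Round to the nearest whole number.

N ≈ 9576

Marked at large before each occasion: Mᵢ = Σⱼ<ᵢ (Cⱼ − Rⱼ) → M1=0, M2=1514, M3=2316, M4=2721, M5=3133
Σ MᵢCᵢ = 0·1514 + 1514·952 + 2316·535 + 2721·576 + 3133·2740 = 0 + 1441328 + 1239060 + 1567296 + 8584420 = 12832104
Σ Rᵢ = 0 + 150 + 130 + 164 + 896 = 1340
N̂ = 12832104 / 1340 ≈ 9576.2 → 9576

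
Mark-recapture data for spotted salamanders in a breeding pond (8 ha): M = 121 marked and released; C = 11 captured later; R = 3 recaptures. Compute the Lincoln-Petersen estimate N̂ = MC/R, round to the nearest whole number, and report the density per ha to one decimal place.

N̂ = 121·11/3 = 1331/3 ≈ 443.7 → 444
Density = N̂ / area = 444 / 8 ≈ 55.50 → 55.5 per ha

density ≈ 55.5 spotted salamanders per ha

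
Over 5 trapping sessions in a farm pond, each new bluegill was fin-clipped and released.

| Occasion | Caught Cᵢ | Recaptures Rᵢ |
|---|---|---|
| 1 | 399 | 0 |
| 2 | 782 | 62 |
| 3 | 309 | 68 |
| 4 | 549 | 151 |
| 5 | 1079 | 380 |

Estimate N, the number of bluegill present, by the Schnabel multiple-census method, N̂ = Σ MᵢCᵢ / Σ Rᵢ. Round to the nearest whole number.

N ≈ 4994

Marked at large before each occasion: Mᵢ = Σⱼ<ᵢ (Cⱼ − Rⱼ) → M1=0, M2=399, M3=1119, M4=1360, M5=1758
Σ MᵢCᵢ = 0·399 + 399·782 + 1119·309 + 1360·549 + 1758·1079 = 0 + 312018 + 345771 + 746640 + 1896882 = 3301311
Σ Rᵢ = 0 + 62 + 68 + 151 + 380 = 661
N̂ = 3301311 / 661 ≈ 4994.4 → 4994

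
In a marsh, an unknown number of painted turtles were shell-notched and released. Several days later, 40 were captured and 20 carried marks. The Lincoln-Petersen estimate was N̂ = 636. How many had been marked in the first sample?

From N = M·C/R: M = N·R / C = 636·20 / 40 = 12720 / 40 = 318.

M = 318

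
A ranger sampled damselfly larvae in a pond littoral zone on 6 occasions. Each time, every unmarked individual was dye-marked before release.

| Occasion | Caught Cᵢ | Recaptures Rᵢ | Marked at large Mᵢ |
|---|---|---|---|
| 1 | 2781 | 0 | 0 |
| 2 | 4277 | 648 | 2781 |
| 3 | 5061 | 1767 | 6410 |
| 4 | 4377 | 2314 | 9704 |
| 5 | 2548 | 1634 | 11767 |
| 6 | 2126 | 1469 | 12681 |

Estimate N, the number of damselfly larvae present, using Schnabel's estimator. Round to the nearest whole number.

Σ MᵢCᵢ = 0·2781 + 2781·4277 + 6410·5061 + 9704·4377 + 11767·2548 + 12681·2126 = 0 + 11894337 + 32441010 + 42474408 + 29982316 + 26959806 = 143751877
Σ Rᵢ = 0 + 648 + 1767 + 2314 + 1634 + 1469 = 7832
N̂ = 143751877 / 7832 ≈ 18354.4 → 18354

N ≈ 18,354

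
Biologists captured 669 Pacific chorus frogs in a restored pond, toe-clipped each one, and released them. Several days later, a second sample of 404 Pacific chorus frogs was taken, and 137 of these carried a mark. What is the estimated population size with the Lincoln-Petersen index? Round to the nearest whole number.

N ≈ 1973

N = (669 × 404) / 137 = 270276 / 137 ≈ 1972.8 → 1973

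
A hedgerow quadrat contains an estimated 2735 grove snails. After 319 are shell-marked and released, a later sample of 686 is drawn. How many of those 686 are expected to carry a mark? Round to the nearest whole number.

Expected recaptures E[R] = M·C / N.
E[R] = 319 × 686 / 2735 = 218834 / 2735 ≈ 80.0 → 80

expected recaptures ≈ 80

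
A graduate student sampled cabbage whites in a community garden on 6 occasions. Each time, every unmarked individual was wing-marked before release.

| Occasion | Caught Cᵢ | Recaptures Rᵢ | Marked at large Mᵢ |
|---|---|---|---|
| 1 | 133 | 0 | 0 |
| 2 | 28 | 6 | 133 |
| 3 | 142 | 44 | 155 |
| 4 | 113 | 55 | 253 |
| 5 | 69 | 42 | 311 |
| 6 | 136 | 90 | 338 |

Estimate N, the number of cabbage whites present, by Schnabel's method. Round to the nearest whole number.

N ≈ 514

Σ MᵢCᵢ = 0·133 + 133·28 + 155·142 + 253·113 + 311·69 + 338·136 = 0 + 3724 + 22010 + 28589 + 21459 + 45968 = 121750
Σ Rᵢ = 0 + 6 + 44 + 55 + 42 + 90 = 237
N̂ = 121750 / 237 ≈ 513.7 → 514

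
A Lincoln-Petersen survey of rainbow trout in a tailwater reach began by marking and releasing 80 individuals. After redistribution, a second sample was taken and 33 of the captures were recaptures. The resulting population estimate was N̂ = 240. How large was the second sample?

C = 99

From N = M·C/R: C = N·R / M = 240·33 / 80 = 7920 / 80 = 99.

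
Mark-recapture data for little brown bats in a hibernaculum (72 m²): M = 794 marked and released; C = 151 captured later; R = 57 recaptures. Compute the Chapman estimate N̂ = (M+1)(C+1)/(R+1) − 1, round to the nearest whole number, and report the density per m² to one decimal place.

N̂ = 795·152/58 − 1 = 120840/58 − 1 ≈ 2082.4 → 2082
Density = N̂ / area = 2082 / 72 ≈ 28.92 → 28.9 per m²

density ≈ 28.9 little brown bats per m²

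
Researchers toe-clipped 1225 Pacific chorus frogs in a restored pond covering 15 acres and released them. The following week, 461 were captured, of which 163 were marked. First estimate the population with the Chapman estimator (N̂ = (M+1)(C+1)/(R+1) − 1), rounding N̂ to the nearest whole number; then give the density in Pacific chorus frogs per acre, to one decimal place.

N̂ = 1226·462/164 − 1 = 566412/164 − 1 ≈ 3452.7 → 3453
Density = N̂ / area = 3453 / 15 ≈ 230.20 → 230.2 per acre

density ≈ 230.2 Pacific chorus frogs per acre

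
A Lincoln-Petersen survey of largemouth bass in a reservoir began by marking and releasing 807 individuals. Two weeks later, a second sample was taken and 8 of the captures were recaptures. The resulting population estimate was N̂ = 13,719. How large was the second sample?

From N = M·C/R: C = N·R / M = 13719·8 / 807 = 109752 / 807 = 136.

C = 136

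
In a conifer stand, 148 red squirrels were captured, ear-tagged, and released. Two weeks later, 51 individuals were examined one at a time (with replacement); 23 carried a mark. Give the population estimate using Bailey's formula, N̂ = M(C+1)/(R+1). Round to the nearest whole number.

N̂ = 148·(51+1)/(23+1) = 148·52/24 = 7696/24 ≈ 320.7 → 321

N ≈ 321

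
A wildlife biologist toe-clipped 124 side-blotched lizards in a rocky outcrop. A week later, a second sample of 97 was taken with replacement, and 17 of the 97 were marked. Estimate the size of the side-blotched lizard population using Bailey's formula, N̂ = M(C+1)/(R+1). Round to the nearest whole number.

N ≈ 675

N̂ = 124·(97+1)/(17+1) = 124·98/18 = 12152/18 ≈ 675.1 → 675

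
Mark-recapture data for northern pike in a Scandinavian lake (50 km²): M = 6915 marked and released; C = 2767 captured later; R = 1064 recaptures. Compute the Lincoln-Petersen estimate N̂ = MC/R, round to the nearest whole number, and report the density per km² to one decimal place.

density ≈ 359.7 northern pike per km²

N̂ = 6915·2767/1064 = 19133805/1064 ≈ 17982.9 → 17983
Density = N̂ / area = 17983 / 50 ≈ 359.66 → 359.7 per km²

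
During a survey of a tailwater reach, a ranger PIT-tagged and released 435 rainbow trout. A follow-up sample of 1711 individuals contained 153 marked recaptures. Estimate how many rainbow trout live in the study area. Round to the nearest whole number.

N ≈ 4865

N = (435 × 1711) / 153 = 744285 / 153 ≈ 4864.6 → 4865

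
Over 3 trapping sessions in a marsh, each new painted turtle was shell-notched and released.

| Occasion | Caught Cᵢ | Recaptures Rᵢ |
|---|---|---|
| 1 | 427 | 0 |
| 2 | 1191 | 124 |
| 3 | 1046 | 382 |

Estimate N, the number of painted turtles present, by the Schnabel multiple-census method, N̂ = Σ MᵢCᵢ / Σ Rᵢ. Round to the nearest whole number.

N ≈ 4093

Marked at large before each occasion: Mᵢ = Σⱼ<ᵢ (Cⱼ − Rⱼ) → M1=0, M2=427, M3=1494
Σ MᵢCᵢ = 0·427 + 427·1191 + 1494·1046 = 0 + 508557 + 1562724 = 2071281
Σ Rᵢ = 0 + 124 + 382 = 506
N̂ = 2071281 / 506 ≈ 4093.4 → 4093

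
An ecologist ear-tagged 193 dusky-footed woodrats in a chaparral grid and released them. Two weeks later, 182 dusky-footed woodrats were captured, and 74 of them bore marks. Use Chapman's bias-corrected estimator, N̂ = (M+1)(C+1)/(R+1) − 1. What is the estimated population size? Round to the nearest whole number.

N ≈ 472

N̂ = (193+1)(182+1)/(74+1) − 1 = 194·183/75 − 1
= 35502/75 − 1 ≈ 473.4 − 1 ≈ 472.4 → 472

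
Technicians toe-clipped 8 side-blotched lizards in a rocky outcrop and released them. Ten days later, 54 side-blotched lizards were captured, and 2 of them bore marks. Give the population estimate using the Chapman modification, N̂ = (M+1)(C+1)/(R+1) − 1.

N̂ = (8+1)(54+1)/(2+1) − 1 = 9·55/3 − 1
= 495/3 − 1 = 165 − 1 = 164

N = 164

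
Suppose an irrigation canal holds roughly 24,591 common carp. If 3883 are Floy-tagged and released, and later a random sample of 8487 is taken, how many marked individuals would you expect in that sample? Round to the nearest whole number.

expected recaptures ≈ 1340

Expected recaptures E[R] = M·C / N.
E[R] = 3883 × 8487 / 24591 = 32955021 / 24591 ≈ 1340.1 → 1340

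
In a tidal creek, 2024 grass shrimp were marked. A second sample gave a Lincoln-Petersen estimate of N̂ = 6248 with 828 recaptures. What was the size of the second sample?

C = 2556

From N = M·C/R: C = N·R / M = 6248·828 / 2024 = 5173344 / 2024 = 2556.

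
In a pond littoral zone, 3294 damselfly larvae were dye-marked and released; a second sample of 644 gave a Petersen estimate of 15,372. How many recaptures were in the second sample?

From N = M·C/R: R = M·C / N = 3294·644 / 15372 = 2121336 / 15372 = 138.

R = 138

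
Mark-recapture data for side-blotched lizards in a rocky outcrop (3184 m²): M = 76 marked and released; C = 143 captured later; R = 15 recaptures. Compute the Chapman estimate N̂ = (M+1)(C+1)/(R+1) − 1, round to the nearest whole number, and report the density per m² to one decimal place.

density ≈ 0.2 side-blotched lizards per m²

N̂ = 77·144/16 − 1 = 11088/16 − 1 = 692
Density = N̂ / area = 692 / 3184 ≈ 0.22 → 0.2 per m²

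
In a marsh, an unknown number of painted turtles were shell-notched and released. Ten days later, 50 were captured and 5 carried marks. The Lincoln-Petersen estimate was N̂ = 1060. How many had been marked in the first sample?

From N = M·C/R: M = N·R / C = 1060·5 / 50 = 5300 / 50 = 106.

M = 106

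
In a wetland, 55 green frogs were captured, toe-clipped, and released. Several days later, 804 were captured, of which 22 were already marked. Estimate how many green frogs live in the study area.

If marked individuals mix randomly, R/C ≈ M/N, giving N ≈ M·C/R.
N = (55 × 804) / 22 = 44220 / 22 = 2010

N = 2010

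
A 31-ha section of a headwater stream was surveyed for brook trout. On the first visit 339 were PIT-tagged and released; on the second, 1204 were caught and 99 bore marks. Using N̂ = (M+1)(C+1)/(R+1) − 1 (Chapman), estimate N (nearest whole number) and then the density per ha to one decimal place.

density ≈ 132.1 brook trout per ha

N̂ = 340·1205/100 − 1 = 409700/100 − 1 = 4096
Density = N̂ / area = 4096 / 31 ≈ 132.13 → 132.1 per ha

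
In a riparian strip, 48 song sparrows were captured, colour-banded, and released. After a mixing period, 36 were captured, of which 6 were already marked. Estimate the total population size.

N = 288

The marked fraction in the recapture sample should equal the marked fraction in the population: 6/36 = 48/N.
N = (48 × 36) / 6 = 1728 / 6 = 288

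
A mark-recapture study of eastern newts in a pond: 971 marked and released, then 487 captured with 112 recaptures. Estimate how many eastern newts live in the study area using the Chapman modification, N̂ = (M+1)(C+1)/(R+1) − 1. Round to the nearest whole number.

N̂ = (971+1)(487+1)/(112+1) − 1 = 972·488/113 − 1
= 474336/113 − 1 ≈ 4197.7 − 1 ≈ 4196.7 → 4197

N ≈ 4197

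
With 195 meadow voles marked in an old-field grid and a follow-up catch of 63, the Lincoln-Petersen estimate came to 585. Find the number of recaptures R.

From N = M·C/R: R = M·C / N = 195·63 / 585 = 12285 / 585 = 21.

R = 21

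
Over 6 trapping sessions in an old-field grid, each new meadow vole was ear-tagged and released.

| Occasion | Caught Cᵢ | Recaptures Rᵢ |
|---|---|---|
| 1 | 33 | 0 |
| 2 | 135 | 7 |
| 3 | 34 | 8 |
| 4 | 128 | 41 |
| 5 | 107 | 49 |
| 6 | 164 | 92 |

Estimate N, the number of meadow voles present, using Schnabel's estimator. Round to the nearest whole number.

Marked at large before each occasion: Mᵢ = Σⱼ<ᵢ (Cⱼ − Rⱼ) → M1=0, M2=33, M3=161, M4=187, M5=274, M6=332
Σ MᵢCᵢ = 0·33 + 33·135 + 161·34 + 187·128 + 274·107 + 332·164 = 0 + 4455 + 5474 + 23936 + 29318 + 54448 = 117631
Σ Rᵢ = 0 + 7 + 8 + 41 + 49 + 92 = 197
N̂ = 117631 / 197 ≈ 597.1 → 597

N ≈ 597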